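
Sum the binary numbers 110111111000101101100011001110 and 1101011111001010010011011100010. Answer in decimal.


110111111000101101100011001110 + 1101011111001010010011011100010 = 10100011110001111111111110110000 = 2747793328

2747793328


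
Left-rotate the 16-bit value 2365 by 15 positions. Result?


Rotate 0b100100111101 left by 15 (16-bit) = 0b1000010010011110 = 33950

33950


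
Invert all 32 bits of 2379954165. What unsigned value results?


2379954165 ^ 4294967295 = 1915013130

1915013130


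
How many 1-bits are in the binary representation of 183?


0b10110111 has 6 set bits

6


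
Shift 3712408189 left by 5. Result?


0b11011101010001101101101001111101 << 5 = 0b1101110101000110110110100111110100000 = 118797062048

118797062048


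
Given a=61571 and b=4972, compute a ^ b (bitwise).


61571 ^ 4972 = 58351

58351


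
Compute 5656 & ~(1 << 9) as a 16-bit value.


5656 & ~(1 << 9) = 5144

5144


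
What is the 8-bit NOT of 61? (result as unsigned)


~0b111101 = 0b11000010 = 194 (8-bit unsigned)

194


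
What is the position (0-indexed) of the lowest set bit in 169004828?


0b1010000100101100111100011100. Lowest set bit at position 2

2


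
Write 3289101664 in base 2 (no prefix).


3289101664 = 11000100000010111011010101100000 in binary

11000100000010111011010101100000


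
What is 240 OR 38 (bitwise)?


0b11110000 | 0b100110 = 0b11110110 = 246

246


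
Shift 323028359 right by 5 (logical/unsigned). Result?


0b10011010000010000010110000111 >> 5 = 0b100110100000100000101100 = 10094636

10094636


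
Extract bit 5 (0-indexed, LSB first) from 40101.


0b1001110010100101, position 5 = 1

1


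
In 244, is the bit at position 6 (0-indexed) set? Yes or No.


0b11110100, bit 6 = 1. Yes

Yes


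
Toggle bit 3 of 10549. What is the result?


10549 ^ (1 << 3) = 10549 ^ 8 = 10557

10557


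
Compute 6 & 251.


0b110 & 0b11111011 = 0b10 = 2

2


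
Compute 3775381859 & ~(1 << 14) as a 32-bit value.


3775381859 & ~(1 << 14) = 3775365475

3775365475


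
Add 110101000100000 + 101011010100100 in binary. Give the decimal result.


110101000100000 + 101011010100100 = 1100000011000100 = 49348

49348


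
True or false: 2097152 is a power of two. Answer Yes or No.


0b1000000000000000000000. Only one bit set => Yes

Yes


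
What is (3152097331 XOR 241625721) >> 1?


Step 1: 3152097331 ^ 241625721 = 3045579338
Step 2: 3045579338 >> 1 = 1522789669

1522789669


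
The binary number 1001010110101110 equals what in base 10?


1001010110101110 in decimal = 38318

38318


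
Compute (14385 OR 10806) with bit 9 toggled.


Step 1: 14385 | 10806 = 14903
Step 2: 14903 ^ (1 << 9) = 14903 ^ 512 = 14391

14391


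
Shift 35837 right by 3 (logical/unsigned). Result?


0b1000101111111101 >> 3 = 0b1000101111111 = 4479

4479


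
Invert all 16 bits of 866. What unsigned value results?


866 ^ 65535 = 64669

64669


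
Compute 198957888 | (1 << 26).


198957888 | (1 << 26) = 198957888 | 67108864 = 266066752

266066752


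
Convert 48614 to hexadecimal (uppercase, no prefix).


48614 = BDE6 hex

BDE6


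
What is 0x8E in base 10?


8E hex = 142 decimal

142


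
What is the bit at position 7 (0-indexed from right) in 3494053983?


0b11010000010000110000100001011111, position 7 = 0

0


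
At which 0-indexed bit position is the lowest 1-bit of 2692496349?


0b10100000011111000011101111011101. Lowest set bit at position 0

0


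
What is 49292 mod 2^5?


49292 & 31 = 12

12


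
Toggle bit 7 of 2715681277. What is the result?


2715681277 ^ (1 << 7) = 2715681277 ^ 128 = 2715681149

2715681149


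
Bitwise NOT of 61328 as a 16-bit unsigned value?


~0b1110111110010000 = 0b1000001101111 = 4207 (16-bit unsigned)

4207


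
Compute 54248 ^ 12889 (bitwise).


0b1101001111101000 ^ 0b11001001011001 = 0b1110000110110001 = 57777

57777


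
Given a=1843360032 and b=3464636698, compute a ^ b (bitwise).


1843360032 ^ 3464636698 = 2740803642

2740803642


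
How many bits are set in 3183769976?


0b10111101110001000111100101111000 has 18 set bits

18


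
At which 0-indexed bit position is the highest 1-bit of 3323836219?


0b11000110000111011011011100111011. Highest set bit at position 31

31


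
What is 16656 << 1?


0b100000100010000 << 1 = 0b1000001000100000 = 33312

33312


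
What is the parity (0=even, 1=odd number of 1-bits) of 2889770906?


0b10101100001111100110011110011010 has 18 ones => parity 0

0


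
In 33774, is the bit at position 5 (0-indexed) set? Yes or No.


0b1000001111101110, bit 5 = 1. Yes

Yes


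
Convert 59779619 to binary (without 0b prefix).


59779619 = 11100100000010101000100011 in binary

11100100000010101000100011


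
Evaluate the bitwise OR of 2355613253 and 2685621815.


0b10001100011001111100111001000101 | 0b10100000000100110101011000110111 = 0b10101100011101111101111001110111 = 2893536887

2893536887


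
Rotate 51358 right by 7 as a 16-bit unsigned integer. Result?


Rotate 0b1100100010011110 right by 7 (16-bit) = 0b11110110010001 = 15761

15761


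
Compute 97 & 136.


0b1100001 & 0b10001000 = 0b0 = 0

0


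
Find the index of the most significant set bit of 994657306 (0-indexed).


0b111011010010010100010000011010. Highest set bit at position 29

29


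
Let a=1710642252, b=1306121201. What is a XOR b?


1710642252 ^ 1306121201 = 674203581

674203581


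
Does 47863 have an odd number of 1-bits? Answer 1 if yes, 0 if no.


0b1011101011110111 has 12 ones => parity 0

0


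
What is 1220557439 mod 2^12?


1220557439 & 4095 = 2687

2687


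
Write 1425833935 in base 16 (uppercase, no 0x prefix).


1425833935 = 54FC7FCF hex

54FC7FCF


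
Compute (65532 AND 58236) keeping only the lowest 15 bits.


Step 1: 65532 & 58236 = 58236
Step 2: 58236 & 32767 = 25468

25468


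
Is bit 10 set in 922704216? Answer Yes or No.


0b110110111111110101100101011000, bit 10 = 0. No

No


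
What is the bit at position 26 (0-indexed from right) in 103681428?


0b110001011100000110110010100, position 26 = 1

1


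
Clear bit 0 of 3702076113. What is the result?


3702076113 & ~(1 << 0) = 3702076112

3702076112


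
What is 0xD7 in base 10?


D7 hex = 215 decimal

215


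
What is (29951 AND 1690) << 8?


Step 1: 29951 & 1690 = 1178
Step 2: 1178 << 8 = 301568

301568


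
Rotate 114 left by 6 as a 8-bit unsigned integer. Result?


Rotate 0b1110010 left by 6 (8-bit) = 0b10011100 = 156

156


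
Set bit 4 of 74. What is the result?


74 | (1 << 4) = 74 | 16 = 90

90


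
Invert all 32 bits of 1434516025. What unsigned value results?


1434516025 ^ 4294967295 = 2860451270

2860451270


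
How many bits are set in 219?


0b11011011 has 6 set bits

6


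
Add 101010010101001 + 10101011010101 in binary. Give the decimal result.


101010010101001 + 10101011010101 = 111111101111110 = 32638

32638


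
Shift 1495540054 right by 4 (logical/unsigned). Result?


0b1011001001001000010000101010110 >> 4 = 0b101100100100100001000010101 = 93471253

93471253


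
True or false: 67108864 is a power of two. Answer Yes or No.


0b100000000000000000000000000. Only one bit set => Yes

Yes


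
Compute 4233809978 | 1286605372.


0b11111100010110101101000000111010 | 0b1001100101100000000101000111100 = 0b11111100111110101101101000111110 = 4244298302

4244298302


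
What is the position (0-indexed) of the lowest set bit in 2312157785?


0b10001001110100001011101001011001. Lowest set bit at position 0

0


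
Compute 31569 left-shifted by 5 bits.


0b111101101010001 << 5 = 0b11110110101000100000 = 1010208

1010208


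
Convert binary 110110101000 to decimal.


110110101000 in decimal = 3496

3496


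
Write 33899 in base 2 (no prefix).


33899 = 1000010001101011 in binary

1000010001101011


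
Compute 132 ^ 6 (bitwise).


0b10000100 ^ 0b110 = 0b10000010 = 130

130


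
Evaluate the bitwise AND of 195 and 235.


0b11000011 & 0b11101011 = 0b11000011 = 195

195


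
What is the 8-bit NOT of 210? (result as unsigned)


~0b11010010 = 0b101101 = 45 (8-bit unsigned)

45


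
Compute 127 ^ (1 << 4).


127 ^ (1 << 4) = 127 ^ 16 = 111

111


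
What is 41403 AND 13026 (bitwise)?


0b1010000110111011 & 0b11001011100010 = 0b10000010100010 = 8354

8354


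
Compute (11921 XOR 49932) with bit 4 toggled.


Step 1: 11921 ^ 49932 = 60829
Step 2: 60829 ^ (1 << 4) = 60829 ^ 16 = 60813

60813


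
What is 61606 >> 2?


0b1111000010100110 >> 2 = 0b11110000101001 = 15401

15401


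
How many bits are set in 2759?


0b101011000111 has 7 set bits

7


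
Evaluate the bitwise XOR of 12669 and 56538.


0b11000101111101 ^ 0b1101110011011010 = 0b1110110110100111 = 60839

60839


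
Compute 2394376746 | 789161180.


0b10001110101101110100101000101010 | 0b101111000010011010010011011100 = 0b10101111101111111110111011111110 = 2948591358

2948591358


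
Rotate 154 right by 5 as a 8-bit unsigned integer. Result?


Rotate 0b10011010 right by 5 (8-bit) = 0b11010100 = 212

212


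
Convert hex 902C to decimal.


902C hex = 36908 decimal

36908


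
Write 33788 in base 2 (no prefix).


33788 = 1000001111111100 in binary

1000001111111100


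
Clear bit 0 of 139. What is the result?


139 & ~(1 << 0) = 138

138


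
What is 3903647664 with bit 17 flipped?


3903647664 ^ (1 << 17) = 3903647664 ^ 131072 = 3903778736

3903778736


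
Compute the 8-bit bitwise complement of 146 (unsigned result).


~0b10010010 = 0b1101101 = 109 (8-bit unsigned)

109


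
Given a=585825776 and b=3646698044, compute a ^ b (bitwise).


585825776 ^ 3646698044 = 4223061964

4223061964


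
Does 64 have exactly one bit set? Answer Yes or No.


0b1000000. Only one bit set => Yes

Yes


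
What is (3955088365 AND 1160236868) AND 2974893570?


Step 1: 3955088365 & 1160236868 = 1092995908
Step 2: 1092995908 & 2974893570 = 16859648

16859648


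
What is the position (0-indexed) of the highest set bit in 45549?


0b1011000111101101. Highest set bit at position 15

15


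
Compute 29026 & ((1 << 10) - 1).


29026 & 1023 = 354

354


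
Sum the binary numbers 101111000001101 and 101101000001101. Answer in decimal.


101111000001101 + 101101000001101 = 1011100000011010 = 47130

47130


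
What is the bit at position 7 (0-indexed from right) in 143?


0b10001111, position 7 = 1

1


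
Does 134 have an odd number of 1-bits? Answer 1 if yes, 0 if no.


0b10000110 has 3 ones => parity 1

1


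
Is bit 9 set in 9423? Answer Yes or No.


0b10010011001111, bit 9 = 0. No

No


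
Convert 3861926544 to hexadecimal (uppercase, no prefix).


3861926544 = E6305290 hex

E6305290


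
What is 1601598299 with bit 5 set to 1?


1601598299 | (1 << 5) = 1601598299 | 32 = 1601598331

1601598331


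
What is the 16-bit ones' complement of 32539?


32539 ^ 65535 = 32996

32996


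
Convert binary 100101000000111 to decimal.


100101000000111 in decimal = 18951

18951


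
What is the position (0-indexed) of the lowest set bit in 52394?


0b1100110010101010. Lowest set bit at position 1

1


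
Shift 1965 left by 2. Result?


0b11110101101 << 2 = 0b1111010110100 = 7860

7860


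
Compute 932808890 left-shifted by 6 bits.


0b110111100110011000100010111010 << 6 = 0b110111100110011000100010111010000000 = 59699768960

59699768960


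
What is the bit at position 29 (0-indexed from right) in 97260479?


0b101110011000001001110111111, position 29 = 0

0


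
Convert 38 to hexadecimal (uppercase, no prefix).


38 = 26 hex

26


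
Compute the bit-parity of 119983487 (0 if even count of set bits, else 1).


0b111001001101100110101111111 has 18 ones => parity 0

0


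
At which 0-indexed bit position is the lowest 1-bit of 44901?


0b1010111101100101. Lowest set bit at position 0

0


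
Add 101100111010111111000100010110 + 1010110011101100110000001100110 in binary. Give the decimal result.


101100111010111111000100010110 + 1010110011101100110000001100110 = 10000011011000100101000101111100 = 2204258684

2204258684


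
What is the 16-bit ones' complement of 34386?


34386 ^ 65535 = 31149

31149


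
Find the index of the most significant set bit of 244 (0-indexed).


0b11110100. Highest set bit at position 7

7


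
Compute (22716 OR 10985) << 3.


Step 1: 22716 | 10985 = 31485
Step 2: 31485 << 3 = 251880

251880


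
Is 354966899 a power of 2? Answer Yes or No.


0b10101001010000101110101110011. Multiple bits set => No

No


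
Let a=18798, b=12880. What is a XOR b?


18798 ^ 12880 = 31550

31550


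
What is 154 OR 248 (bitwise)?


0b10011010 | 0b11111000 = 0b11111010 = 250

250


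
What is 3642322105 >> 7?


0b11011001000110010110110010111001 >> 7 = 0b1101100100011001011011001 = 28455641

28455641


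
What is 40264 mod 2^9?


40264 & 511 = 328

328


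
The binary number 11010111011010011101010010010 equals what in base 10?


11010111011010011101010010010 in decimal = 451754642

451754642


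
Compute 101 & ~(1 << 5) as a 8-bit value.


101 & ~(1 << 5) = 69

69


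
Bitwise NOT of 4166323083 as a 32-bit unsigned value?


~0b11111000010101010000101110001011 = 0b111101010101111010001110100 = 128644212 (32-bit unsigned)

128644212


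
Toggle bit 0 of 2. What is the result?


2 ^ (1 << 0) = 2 ^ 1 = 3

3


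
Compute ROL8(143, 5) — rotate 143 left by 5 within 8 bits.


Rotate 0b10001111 left by 5 (8-bit) = 0b11110001 = 241

241


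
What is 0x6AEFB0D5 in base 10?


6AEFB0D5 hex = 1794093269 decimal

1794093269


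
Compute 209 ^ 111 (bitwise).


0b11010001 ^ 0b1101111 = 0b10111110 = 190

190


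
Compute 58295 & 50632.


0b1110001110110111 & 0b1100010111001000 = 0b1100000110000000 = 49536

49536


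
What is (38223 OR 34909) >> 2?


Step 1: 38223 | 34909 = 40287
Step 2: 40287 >> 2 = 10071

10071


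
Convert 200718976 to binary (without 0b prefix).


200718976 = 1011111101101011101010000000 in binary

1011111101101011101010000000


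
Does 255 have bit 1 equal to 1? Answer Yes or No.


0b11111111, bit 1 = 1. Yes

Yes


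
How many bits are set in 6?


0b110 has 2 set bits

2


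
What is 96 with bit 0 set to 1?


96 | (1 << 0) = 96 | 1 = 97

97


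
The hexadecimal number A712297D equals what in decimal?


A712297D hex = 2802985341 decimal

2802985341


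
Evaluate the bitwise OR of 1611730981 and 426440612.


0b1100000000100010001000000100101 | 0b11001011010101111011110100100 = 0b1111001011110111111011110100101 = 2038167461

2038167461


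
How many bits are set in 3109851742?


0b10111001010111001001001001011110 has 17 set bits

17


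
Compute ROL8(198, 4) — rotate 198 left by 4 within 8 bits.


Rotate 0b11000110 left by 4 (8-bit) = 0b1101100 = 108

108


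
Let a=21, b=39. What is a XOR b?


21 ^ 39 = 50

50


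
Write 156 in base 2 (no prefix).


156 = 10011100 in binary

10011100


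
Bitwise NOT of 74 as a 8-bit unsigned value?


~0b1001010 = 0b10110101 = 181 (8-bit unsigned)

181


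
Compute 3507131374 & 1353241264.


0b11010001000010101001001111101110 & 0b1010000101010001101001010110000 = 0b1010000000010001001001010100000 = 1342739104

1342739104


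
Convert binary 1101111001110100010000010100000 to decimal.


1101111001110100010000010100000 in decimal = 1866080416

1866080416


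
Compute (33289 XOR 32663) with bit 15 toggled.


Step 1: 33289 ^ 32663 = 64926
Step 2: 64926 ^ (1 << 15) = 64926 ^ 32768 = 32158

32158


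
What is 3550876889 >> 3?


0b11010011101001100001010011011001 >> 3 = 0b11010011101001100001010011011 = 443859611

443859611


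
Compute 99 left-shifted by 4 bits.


0b1100011 << 4 = 0b11000110000 = 1584

1584


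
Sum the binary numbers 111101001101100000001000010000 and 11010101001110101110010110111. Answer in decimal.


111101001101100000001000010000 + 11010101001110101110010110111 = 1010111110111010101111011000111 = 1474125511

1474125511


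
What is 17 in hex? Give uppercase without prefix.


17 = 11 hex

11


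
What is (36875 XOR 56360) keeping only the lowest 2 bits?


Step 1: 36875 ^ 56360 = 19491
Step 2: 19491 & 3 = 3

3


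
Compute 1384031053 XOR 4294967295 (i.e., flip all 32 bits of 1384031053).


1384031053 ^ 4294967295 = 2910936242

2910936242


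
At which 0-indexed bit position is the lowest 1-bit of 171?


0b10101011. Lowest set bit at position 0

0


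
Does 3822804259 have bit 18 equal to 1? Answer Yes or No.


0b11100011110110110101110100100011, bit 18 = 0. No

No


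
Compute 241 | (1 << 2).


241 | (1 << 2) = 241 | 4 = 245

245


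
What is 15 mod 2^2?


15 & 3 = 3

3


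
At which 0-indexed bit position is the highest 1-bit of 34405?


0b1000011001100101. Highest set bit at position 15

15


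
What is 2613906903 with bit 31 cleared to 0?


2613906903 & ~(1 << 31) = 466423255

466423255


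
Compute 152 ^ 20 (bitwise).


0b10011000 ^ 0b10100 = 0b10001100 = 140

140


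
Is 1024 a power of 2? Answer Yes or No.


0b10000000000. Only one bit set => Yes

Yes


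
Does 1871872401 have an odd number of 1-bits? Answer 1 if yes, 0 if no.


0b1101111100100101000000110010001 has 14 ones => parity 0

0


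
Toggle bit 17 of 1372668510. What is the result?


1372668510 ^ (1 << 17) = 1372668510 ^ 131072 = 1372799582

1372799582


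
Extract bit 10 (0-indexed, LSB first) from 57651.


0b1110000100110011, position 10 = 0

0


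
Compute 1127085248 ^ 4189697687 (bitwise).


0b1000011001011011111010011000000 ^ 0b11111001101110011011011010010111 = 0b10111010100101000100001001010111 = 3130278487

3130278487


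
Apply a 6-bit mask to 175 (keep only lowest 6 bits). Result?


175 & 63 = 47

47


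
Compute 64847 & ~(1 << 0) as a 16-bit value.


64847 & ~(1 << 0) = 64846

64846


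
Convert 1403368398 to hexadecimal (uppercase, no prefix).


1403368398 = 53A5B3CE hex

53A5B3CE


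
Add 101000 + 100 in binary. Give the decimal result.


101000 + 100 = 101100 = 44

44


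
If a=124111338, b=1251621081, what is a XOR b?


124111338 ^ 1251621081 = 1308619059

1308619059


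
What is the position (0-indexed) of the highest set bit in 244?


0b11110100. Highest set bit at position 7

7


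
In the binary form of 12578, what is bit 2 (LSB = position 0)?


0b11000100100010, position 2 = 0

0


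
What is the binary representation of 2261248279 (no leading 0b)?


2261248279 = 10000110110001111110100100010111 in binary

10000110110001111110100100010111


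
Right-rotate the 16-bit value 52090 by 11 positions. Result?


Rotate 0b1100101101111010 right by 11 (16-bit) = 0b110111101011001 = 28505

28505


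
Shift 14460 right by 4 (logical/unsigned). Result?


0b11100001111100 >> 4 = 0b1110000111 = 903

903


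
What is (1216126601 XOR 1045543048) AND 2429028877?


Step 1: 1216126601 ^ 1045543048 = 1982670337
Step 2: 1982670337 & 2429028877 = 268960257

268960257


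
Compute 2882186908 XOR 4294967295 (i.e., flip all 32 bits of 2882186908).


2882186908 ^ 4294967295 = 1412780387

1412780387


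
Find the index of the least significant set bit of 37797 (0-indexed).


0b1001001110100101. Lowest set bit at position 0

0


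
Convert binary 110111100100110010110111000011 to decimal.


110111100100110010110111000011 in decimal = 932392387

932392387


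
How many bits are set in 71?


0b1000111 has 4 set bits

4


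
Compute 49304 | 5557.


0b1100000010011000 | 0b1010110110101 = 0b1101010110111101 = 54717

54717


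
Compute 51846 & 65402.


0b1100101010000110 & 0b1111111101111010 = 0b1100101000000010 = 51714

51714


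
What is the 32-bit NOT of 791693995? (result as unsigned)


~0b101111001100000100101010101011 = 0b11010000110011111011010101010100 = 3503273300 (32-bit unsigned)

3503273300


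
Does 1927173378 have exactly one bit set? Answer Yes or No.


0b1110010110111100101010100000010. Multiple bits set => No

No


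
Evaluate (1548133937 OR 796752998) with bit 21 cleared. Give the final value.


Step 1: 1548133937 | 796752998 = 2139094647
Step 2: 2139094647 & ~(1 << 21) = 2136997495

2136997495


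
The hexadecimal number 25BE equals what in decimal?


25BE hex = 9662 decimal

9662


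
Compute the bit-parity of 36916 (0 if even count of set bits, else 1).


0b1001000000110100 has 5 ones => parity 1

1


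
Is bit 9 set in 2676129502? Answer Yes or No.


0b10011111100000100111111011011110, bit 9 = 1. Yes

Yes


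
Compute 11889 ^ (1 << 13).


11889 ^ (1 << 13) = 11889 ^ 8192 = 3697

3697


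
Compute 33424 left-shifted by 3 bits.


0b1000001010010000 << 3 = 0b1000001010010000000 = 267392

267392


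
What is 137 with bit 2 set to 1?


137 | (1 << 2) = 137 | 4 = 141

141


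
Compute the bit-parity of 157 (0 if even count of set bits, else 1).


0b10011101 has 5 ones => parity 1

1


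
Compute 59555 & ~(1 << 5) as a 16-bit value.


59555 & ~(1 << 5) = 59523

59523


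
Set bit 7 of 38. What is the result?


38 | (1 << 7) = 38 | 128 = 166

166


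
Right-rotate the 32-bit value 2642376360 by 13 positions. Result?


Rotate 0b10011101011111110111011010101000 right by 13 (32-bit) = 0b10110101010001001110101111111011 = 3041192955

3041192955


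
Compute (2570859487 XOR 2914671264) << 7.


Step 1: 2570859487 ^ 2914671264 = 881224063
Step 2: 881224063 << 7 = 112796680064

112796680064


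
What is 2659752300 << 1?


0b10011110100010001001100101101100 << 1 = 0b100111101000100010011001011011000 = 5319504600

5319504600


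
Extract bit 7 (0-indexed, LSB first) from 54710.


0b1101010110110110, position 7 = 1

1


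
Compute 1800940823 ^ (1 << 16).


1800940823 ^ (1 << 16) = 1800940823 ^ 65536 = 1801006359

1801006359


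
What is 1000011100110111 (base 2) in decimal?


1000011100110111 in decimal = 34615

34615


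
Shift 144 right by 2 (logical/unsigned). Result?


0b10010000 >> 2 = 0b100100 = 36

36


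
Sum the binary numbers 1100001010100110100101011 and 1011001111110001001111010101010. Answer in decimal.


1100001010100110100101011 + 1011001111110001001111010101010 = 1011011011111011110101111010101 = 1534979029

1534979029


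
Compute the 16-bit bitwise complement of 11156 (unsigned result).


~0b10101110010100 = 0b1101010001101011 = 54379 (16-bit unsigned)

54379


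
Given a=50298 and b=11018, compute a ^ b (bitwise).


50298 ^ 11018 = 61296

61296


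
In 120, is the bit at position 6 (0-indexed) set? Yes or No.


0b1111000, bit 6 = 1. Yes

Yes


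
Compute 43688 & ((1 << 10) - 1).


43688 & 1023 = 680

680


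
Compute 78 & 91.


0b1001110 & 0b1011011 = 0b1001010 = 74

74


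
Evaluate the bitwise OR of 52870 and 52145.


0b1100111010000110 | 0b1100101110110001 = 0b1100111110110111 = 53175

53175


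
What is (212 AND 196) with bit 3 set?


Step 1: 212 & 196 = 196
Step 2: 196 | (1 << 3) = 196 | 8 = 204

204


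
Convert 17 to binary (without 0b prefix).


17 = 10001 in binary

10001


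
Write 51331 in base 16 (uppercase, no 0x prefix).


51331 = C883 hex

C883


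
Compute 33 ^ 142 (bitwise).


0b100001 ^ 0b10001110 = 0b10101111 = 175

175


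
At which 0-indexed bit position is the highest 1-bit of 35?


0b100011. Highest set bit at position 5

5


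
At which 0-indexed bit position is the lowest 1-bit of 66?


0b1000010. Lowest set bit at position 1

1


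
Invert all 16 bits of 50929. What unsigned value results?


50929 ^ 65535 = 14606

14606


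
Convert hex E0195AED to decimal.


E0195AED hex = 3759758061 decimal

3759758061


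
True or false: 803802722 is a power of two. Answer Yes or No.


0b101111111010010000111001100010. Multiple bits set => No

No


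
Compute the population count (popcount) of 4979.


0b1001101110011 has 8 set bits

8


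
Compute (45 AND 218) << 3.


Step 1: 45 & 218 = 8
Step 2: 8 << 3 = 64

64


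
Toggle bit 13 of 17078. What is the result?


17078 ^ (1 << 13) = 17078 ^ 8192 = 25270

25270


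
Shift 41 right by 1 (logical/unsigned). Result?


0b101001 >> 1 = 0b10100 = 20

20


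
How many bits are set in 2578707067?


0b10011001101100111111001001111011 has 20 set bits

20


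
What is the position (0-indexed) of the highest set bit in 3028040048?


0b10110100011111000011100101110000. Highest set bit at position 31

31


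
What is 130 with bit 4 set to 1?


130 | (1 << 4) = 130 | 16 = 146

146


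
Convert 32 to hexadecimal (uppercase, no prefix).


32 = 20 hex

20


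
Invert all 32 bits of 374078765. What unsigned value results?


374078765 ^ 4294967295 = 3920888530

3920888530


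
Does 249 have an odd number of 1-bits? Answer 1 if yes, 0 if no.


0b11111001 has 6 ones => parity 0

0


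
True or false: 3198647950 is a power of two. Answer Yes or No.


0b10111110101001110111111010001110. Multiple bits set => No

No


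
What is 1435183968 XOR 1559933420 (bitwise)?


0b1010101100010110010101101100000 ^ 0b1011100111110101011000111101100 = 0b1001011100011001101010001100 = 158440076

158440076


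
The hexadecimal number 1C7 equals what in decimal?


1C7 hex = 455 decimal

455


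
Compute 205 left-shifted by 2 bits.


0b11001101 << 2 = 0b1100110100 = 820

820


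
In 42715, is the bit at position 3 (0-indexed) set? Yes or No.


0b1010011011011011, bit 3 = 1. Yes

Yes


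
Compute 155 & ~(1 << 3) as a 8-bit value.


155 & ~(1 << 3) = 147

147


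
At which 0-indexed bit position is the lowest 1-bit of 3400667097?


0b11001010101100100000111111011001. Lowest set bit at position 0

0


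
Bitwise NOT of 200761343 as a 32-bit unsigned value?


~0b1011111101110101111111111111 = 0b11110100000010001010000000000000 = 4094205952 (32-bit unsigned)

4094205952


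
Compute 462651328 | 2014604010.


0b11011100100110111111111000000 | 0b1111000000101000110101011101010 = 0b1111011100101110111111111101010 = 2073526250

2073526250


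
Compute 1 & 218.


0b1 & 0b11011010 = 0b0 = 0

0


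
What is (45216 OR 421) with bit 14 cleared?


Step 1: 45216 | 421 = 45477
Step 2: 45477 & ~(1 << 14) = 45477

45477


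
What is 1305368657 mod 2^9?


1305368657 & 511 = 81

81


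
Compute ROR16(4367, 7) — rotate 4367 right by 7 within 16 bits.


Rotate 0b1000100001111 right by 7 (16-bit) = 0b1111000100010 = 7714

7714


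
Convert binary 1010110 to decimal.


1010110 in decimal = 86

86


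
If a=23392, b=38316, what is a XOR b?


23392 ^ 38316 = 52940

52940


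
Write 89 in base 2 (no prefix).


89 = 1011001 in binary

1011001


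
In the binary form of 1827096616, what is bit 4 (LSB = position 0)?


0b1101100111001110100100000101000, position 4 = 0

0


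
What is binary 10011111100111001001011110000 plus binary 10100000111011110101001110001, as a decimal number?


10011111100111001001011110000 + 10100000111011110101001110001 = 101000000100010111110101100001 = 672234849

672234849


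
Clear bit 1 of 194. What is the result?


194 & ~(1 << 1) = 192

192


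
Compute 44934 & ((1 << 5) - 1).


44934 & 31 = 6

6


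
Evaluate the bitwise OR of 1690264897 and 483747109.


0b1100100101111110110010101000001 | 0b11100110101010110010100100101 = 0b1111100111111110110010101100101 = 2097112421

2097112421


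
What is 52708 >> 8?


0b1100110111100100 >> 8 = 0b11001101 = 205

205


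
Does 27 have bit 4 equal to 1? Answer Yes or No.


0b11011, bit 4 = 1. Yes

Yes


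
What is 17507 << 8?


0b100010001100011 << 8 = 0b10001000110001100000000 = 4481792

4481792


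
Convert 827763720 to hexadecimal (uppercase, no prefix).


827763720 = 3156AC08 hex

3156AC08


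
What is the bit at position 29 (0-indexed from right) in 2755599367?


0b10100100001111110001110000000111, position 29 = 1

1


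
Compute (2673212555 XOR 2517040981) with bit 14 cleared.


Step 1: 2673212555 ^ 2517040981 = 156435422
Step 2: 156435422 & ~(1 << 14) = 156435422

156435422


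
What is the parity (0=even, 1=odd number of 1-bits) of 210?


0b11010010 has 4 ones => parity 0

0


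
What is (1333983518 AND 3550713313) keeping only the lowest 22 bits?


Step 1: 1333983518 & 3550713313 = 1132630272
Step 2: 1132630272 & 4194303 = 168192

168192


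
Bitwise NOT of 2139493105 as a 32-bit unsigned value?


~0b1111111100001100001001011110001 = 0b10000000011110011110110100001110 = 2155474190 (32-bit unsigned)

2155474190


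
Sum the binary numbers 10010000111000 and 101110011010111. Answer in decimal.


10010000111000 + 101110011010111 = 1000000100001111 = 33039

33039


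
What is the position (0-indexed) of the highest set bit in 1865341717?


0b1101111001011101101101100010101. Highest set bit at position 30

30


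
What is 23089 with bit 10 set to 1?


23089 | (1 << 10) = 23089 | 1024 = 24113

24113


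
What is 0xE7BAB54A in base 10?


E7BAB54A hex = 3887773002 decimal

3887773002


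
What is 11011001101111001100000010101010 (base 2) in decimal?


11011001101111001100000010101010 in decimal = 3653025962

3653025962


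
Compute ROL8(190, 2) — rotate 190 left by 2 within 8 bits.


Rotate 0b10111110 left by 2 (8-bit) = 0b11111010 = 250

250


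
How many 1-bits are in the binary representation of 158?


0b10011110 has 5 set bits

5


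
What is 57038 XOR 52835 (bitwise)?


0b1101111011001110 ^ 0b1100111001100011 = 0b1000010101101 = 4269

4269


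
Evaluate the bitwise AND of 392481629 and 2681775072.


0b10111011001001100101101011101 & 0b10011111110110001010001111100000 = 0b10111010000001000001101000000 = 390103872

390103872


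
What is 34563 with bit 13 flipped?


34563 ^ (1 << 13) = 34563 ^ 8192 = 42755

42755


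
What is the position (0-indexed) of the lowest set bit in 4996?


0b1001110000100. Lowest set bit at position 2

2


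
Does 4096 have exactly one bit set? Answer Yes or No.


0b1000000000000. Only one bit set => Yes

Yes


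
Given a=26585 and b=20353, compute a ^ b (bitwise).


26585 ^ 20353 = 10328

10328


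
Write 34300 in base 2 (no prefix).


34300 = 1000010111111100 in binary

1000010111111100


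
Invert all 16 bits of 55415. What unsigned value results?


55415 ^ 65535 = 10120

10120


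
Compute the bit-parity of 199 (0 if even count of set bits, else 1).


0b11000111 has 5 ones => parity 1

1


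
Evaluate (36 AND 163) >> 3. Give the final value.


Step 1: 36 & 163 = 32
Step 2: 32 >> 3 = 4

4


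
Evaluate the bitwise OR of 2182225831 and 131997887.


0b10000010000100100001111110100111 | 0b111110111100010000010111111 = 0b10000111110111100011111110111111 = 2279489471

2279489471


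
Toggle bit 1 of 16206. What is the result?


16206 ^ (1 << 1) = 16206 ^ 2 = 16204

16204


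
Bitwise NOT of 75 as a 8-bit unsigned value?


~0b1001011 = 0b10110100 = 180 (8-bit unsigned)

180


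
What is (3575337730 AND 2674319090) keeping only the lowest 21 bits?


Step 1: 3575337730 & 2674319090 = 2499957250
Step 2: 2499957250 & 2097151 = 152066

152066


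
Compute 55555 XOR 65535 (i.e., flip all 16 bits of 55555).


55555 ^ 65535 = 9980

9980


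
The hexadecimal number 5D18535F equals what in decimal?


5D18535F hex = 1561875295 decimal

1561875295


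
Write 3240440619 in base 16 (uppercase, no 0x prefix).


3240440619 = C125332B hex

C125332B


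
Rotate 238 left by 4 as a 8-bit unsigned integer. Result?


Rotate 0b11101110 left by 4 (8-bit) = 0b11101110 = 238

238


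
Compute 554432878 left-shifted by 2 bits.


0b100001000010111111100101101110 << 2 = 0b10000100001011111110010110111000 = 2217731512

2217731512


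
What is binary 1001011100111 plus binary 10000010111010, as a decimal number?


1001011100111 + 10000010111010 = 11001110100001 = 13217

13217


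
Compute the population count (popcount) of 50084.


0b1100001110100100 has 7 set bits

7


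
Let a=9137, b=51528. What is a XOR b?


9137 ^ 51528 = 60153

60153


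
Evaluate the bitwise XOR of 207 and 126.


0b11001111 ^ 0b1111110 = 0b10110001 = 177

177


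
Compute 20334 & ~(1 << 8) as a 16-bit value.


20334 & ~(1 << 8) = 20078

20078


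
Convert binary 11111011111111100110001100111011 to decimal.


11111011111111100110001100111011 in decimal = 4227752763

4227752763


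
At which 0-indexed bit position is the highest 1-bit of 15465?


0b11110001101001. Highest set bit at position 13

13


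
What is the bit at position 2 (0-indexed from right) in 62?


0b111110, position 2 = 1

1


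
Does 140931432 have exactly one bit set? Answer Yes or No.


0b1000011001100111000101101000. Multiple bits set => No

No


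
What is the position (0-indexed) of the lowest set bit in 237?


0b11101101. Lowest set bit at position 0

0


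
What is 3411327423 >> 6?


0b11001011010101001011100110111111 >> 6 = 0b11001011010101001011100110 = 53301990

53301990


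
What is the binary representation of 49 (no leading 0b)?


49 = 110001 in binary

110001


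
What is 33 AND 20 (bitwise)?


0b100001 & 0b10100 = 0b0 = 0

0


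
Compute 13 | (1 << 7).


13 | (1 << 7) = 13 | 128 = 141

141


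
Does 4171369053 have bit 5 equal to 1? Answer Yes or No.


0b11111000101000100000101001011101, bit 5 = 0. No

No


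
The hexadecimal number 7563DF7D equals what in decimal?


7563DF7D hex = 1969479549 decimal

1969479549


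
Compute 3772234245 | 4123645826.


0b11100000110101111011101000000101 | 0b11110101110010011101011110000010 = 0b11110101110111111111111110000111 = 4125097863

4125097863


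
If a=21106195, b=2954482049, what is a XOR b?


21106195 ^ 2954482049 = 2975588242

2975588242


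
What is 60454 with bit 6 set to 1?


60454 | (1 << 6) = 60454 | 64 = 60518

60518


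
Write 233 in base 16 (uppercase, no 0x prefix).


233 = E9 hex

E9


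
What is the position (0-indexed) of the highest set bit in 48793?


0b1011111010011001. Highest set bit at position 15

15


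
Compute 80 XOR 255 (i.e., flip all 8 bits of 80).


80 ^ 255 = 175

175


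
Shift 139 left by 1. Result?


0b10001011 << 1 = 0b100010110 = 278

278


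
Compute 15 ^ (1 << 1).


15 ^ (1 << 1) = 15 ^ 2 = 13

13


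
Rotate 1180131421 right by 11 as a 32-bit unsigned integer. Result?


Rotate 0b1000110010101110110000001011101 right by 11 (32-bit) = 0b1011101010001100101011101100 = 195611372

195611372


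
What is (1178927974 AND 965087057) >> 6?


Step 1: 1178927974 & 965087057 = 262976
Step 2: 262976 >> 6 = 4109

4109


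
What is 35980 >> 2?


0b1000110010001100 >> 2 = 0b10001100100011 = 8995

8995


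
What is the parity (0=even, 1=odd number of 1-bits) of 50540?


0b1100010101101100 has 8 ones => parity 0

0


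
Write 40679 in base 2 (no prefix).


40679 = 1001111011100111 in binary

1001111011100111


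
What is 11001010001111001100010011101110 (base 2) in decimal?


11001010001111001100010011101110 in decimal = 3392980206

3392980206


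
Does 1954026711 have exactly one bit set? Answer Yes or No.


0b1110100011110000001010011010111. Multiple bits set => No

No


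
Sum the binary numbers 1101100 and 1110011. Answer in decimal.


1101100 + 1110011 = 11011111 = 223

223


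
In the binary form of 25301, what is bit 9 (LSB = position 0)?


0b110001011010101, position 9 = 1

1


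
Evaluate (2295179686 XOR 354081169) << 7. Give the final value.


Step 1: 2295179686 ^ 354081169 = 2648141879
Step 2: 2648141879 << 7 = 338962160512

338962160512


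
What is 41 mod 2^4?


41 & 15 = 9

9


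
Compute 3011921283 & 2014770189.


0b10110011100001100100010110000011 & 0b1111000000101101111010000001101 = 0b110000000001100100010000000001 = 805716993

805716993


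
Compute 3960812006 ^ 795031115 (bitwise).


0b11101100000101010011000111100110 ^ 0b101111011000110011011001001011 = 0b11000011011101100000011110101101 = 3279292333

3279292333


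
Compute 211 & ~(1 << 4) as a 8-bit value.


211 & ~(1 << 4) = 195

195


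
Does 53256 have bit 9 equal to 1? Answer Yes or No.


0b1101000000001000, bit 9 = 0. No

No


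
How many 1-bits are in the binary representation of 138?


0b10001010 has 3 set bits

3


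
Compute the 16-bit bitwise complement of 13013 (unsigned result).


~0b11001011010101 = 0b1100110100101010 = 52522 (16-bit unsigned)

52522


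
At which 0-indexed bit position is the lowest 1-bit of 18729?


0b100100100101001. Lowest set bit at position 0

0


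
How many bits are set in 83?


0b1010011 has 4 set bits

4


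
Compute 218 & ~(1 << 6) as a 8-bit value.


218 & ~(1 << 6) = 154

154


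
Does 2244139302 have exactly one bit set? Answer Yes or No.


0b10000101110000101101100100100110. Multiple bits set => No

No


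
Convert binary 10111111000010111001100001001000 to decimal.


10111111000010111001100001001000 in decimal = 3205208136

3205208136


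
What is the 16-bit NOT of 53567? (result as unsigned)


~0b1101000100111111 = 0b10111011000000 = 11968 (16-bit unsigned)

11968


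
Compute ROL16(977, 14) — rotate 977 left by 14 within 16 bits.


Rotate 0b1111010001 left by 14 (16-bit) = 0b100000011110100 = 16628

16628


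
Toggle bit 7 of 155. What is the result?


155 ^ (1 << 7) = 155 ^ 128 = 27

27


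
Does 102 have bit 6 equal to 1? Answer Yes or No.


0b1100110, bit 6 = 1. Yes

Yes


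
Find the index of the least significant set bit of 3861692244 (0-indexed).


0b11100110001011001011111101010100. Lowest set bit at position 2

2


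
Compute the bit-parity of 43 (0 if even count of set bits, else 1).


0b101011 has 4 ones => parity 0

0


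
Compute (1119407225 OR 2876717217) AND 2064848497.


Step 1: 1119407225 | 2876717217 = 3959422201
Step 2: 3959422201 & 2064848497 = 1796412529

1796412529


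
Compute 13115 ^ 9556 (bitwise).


0b11001100111011 ^ 0b10010101010100 = 0b1011001101111 = 5743

5743


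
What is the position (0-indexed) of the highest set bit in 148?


0b10010100. Highest set bit at position 7

7


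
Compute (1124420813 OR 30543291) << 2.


Step 1: 1124420813 | 30543291 = 1138183679
Step 2: 1138183679 << 2 = 4552734716

4552734716
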